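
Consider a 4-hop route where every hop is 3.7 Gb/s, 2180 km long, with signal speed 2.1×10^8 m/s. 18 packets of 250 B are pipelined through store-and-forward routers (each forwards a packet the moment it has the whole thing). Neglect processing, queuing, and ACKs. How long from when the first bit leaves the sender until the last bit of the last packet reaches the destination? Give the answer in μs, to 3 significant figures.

Per-hop transmission t_tx = L/R = 2000/3700000000 = 0.540541 μs.
Per-hop propagation t_prop = 2180000/210000000 = 10381 μs.
Pipeline fill: first packet needs 4·t_tx to clear all hops; remaining 17 packets each add one t_tx.
Total = (4+18-1)·t_tx + 4·t_prop = 21·0.540541 + 4·10381 = 41500 μs.

41500 μs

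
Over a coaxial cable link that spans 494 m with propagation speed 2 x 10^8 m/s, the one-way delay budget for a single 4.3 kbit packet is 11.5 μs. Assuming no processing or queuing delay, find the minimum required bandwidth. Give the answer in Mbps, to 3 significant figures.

Propagation delay = 494 / 200000000 = 2.47 μs.
Transmission budget = 11.5 − 2.47 = 9.03 μs.
R ≥ L / t_tx = 4300 bits / 9.03e-06 s = 476 Mbps.

476 Mbps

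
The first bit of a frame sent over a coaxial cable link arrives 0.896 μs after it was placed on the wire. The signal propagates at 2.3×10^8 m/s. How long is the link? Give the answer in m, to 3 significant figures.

d = s × t_prop = 2.3e+08 × 8.96e-07 = 206 m.

206 m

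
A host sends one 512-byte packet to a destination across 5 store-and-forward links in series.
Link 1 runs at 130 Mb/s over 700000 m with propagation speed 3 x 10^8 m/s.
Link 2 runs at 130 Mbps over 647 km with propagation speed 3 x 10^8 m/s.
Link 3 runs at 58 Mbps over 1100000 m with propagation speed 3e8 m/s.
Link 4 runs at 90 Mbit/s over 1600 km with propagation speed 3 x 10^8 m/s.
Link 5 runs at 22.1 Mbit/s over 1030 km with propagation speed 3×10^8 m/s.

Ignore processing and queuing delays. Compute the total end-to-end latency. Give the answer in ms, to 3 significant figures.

L = 512 × 8 = 4096 bits.
Transmission delays (L/R per hop): 0.0315077, 0.0315077, 0.0706207, 0.0455111, 0.185339 ms; sum = 0.364487 ms.
Propagation delays (d/s per hop): 2.33333, 2.15667, 3.66667, 5.33333, 3.43333 ms; sum = 16.9233 ms.
End-to-end = 17.3 ms.

17.3 ms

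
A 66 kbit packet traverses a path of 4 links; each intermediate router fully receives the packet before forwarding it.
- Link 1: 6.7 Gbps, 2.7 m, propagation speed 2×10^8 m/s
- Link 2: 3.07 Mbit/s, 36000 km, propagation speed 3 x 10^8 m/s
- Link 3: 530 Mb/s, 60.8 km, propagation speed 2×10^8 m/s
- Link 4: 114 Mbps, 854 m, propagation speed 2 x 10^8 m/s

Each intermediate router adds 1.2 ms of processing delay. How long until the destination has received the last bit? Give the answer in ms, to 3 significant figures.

L = 66000 bits.
Transmission delays (L/R per hop): 0.00985075, 21.4984, 0.124528, 0.578947 ms; sum = 22.2117 ms.
Propagation delays (d/s per hop): 1.35e-05, 120, 0.304, 0.00427 ms; sum = 120.308 ms.
Processing at 3 router(s): 3 × 1.2 ms = 3.6 ms.
End-to-end = 146 ms.

146 ms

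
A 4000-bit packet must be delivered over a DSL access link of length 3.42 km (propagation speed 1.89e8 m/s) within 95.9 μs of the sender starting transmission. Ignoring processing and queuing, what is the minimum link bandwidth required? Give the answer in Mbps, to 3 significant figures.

51.4 Mbps

Propagation delay = 3420 / 189000000 = 18.0952 μs.
Transmission budget = 95.9 − 18.0952 = 77.8048 μs.
R ≥ L / t_tx = 4000 bits / 7.78048e-05 s = 51.4 Mbps.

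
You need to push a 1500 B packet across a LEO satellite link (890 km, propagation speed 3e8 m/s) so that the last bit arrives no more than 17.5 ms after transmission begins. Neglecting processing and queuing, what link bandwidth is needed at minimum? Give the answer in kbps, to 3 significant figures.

L = 12000 bits.
Propagation delay = 890000 / 300000000 = 2.96667 ms.
Transmission budget = 17.5 − 2.96667 = 14.5333 ms.
R ≥ L / t_tx = 12000 bits / 0.0145333 s = 826 kbps.

826 kbps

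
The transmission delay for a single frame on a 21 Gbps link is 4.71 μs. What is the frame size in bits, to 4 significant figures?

98910 bits

L = R × t_tx = 21000000000 b/s × 4.71e-06 s = 98910 bits.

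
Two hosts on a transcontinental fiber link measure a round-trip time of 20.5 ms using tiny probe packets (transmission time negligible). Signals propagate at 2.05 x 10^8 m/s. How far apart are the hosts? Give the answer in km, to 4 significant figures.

One-way propagation = RTT/2 = 10.25 ms.
d = s × t = 2.05e+08 × 0.01025 = 2101 km.

2101 km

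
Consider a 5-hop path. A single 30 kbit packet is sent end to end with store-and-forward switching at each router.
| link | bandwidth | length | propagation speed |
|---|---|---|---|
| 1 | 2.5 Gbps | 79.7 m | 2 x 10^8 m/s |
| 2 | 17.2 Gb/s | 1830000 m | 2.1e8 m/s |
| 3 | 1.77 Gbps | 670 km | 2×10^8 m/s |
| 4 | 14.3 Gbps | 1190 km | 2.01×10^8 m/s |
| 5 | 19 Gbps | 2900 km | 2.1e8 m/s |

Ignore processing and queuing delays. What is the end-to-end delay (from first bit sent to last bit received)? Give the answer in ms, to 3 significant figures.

31.8 ms

L = 30000 bits.
Transmission delays (L/R per hop): 0.012, 0.00174419, 0.0169492, 0.0020979, 0.00157895 ms; sum = 0.0343702 ms.
Propagation delays (d/s per hop): 0.0003985, 8.71429, 3.35, 5.9204, 13.8095 ms; sum = 31.7946 ms.
End-to-end = 31.8 ms.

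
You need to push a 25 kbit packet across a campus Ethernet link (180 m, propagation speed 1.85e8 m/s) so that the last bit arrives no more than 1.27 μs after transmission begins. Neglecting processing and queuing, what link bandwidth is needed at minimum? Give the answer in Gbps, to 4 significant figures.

84.17 Gbps

Propagation delay = 180 / 185000000 = 0.972973 μs.
Transmission budget = 1.27 − 0.972973 = 0.297027 μs.
R ≥ L / t_tx = 25000 bits / 2.97027e-07 s = 84.17 Gbps.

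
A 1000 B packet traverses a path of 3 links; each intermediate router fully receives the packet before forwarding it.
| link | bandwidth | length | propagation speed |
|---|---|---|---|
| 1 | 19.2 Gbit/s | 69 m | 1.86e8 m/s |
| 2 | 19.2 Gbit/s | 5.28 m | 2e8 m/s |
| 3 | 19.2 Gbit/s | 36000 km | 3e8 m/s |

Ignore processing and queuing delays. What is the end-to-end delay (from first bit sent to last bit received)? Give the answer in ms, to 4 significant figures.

120.0 ms

L = 1000 × 8 = 8000 bits.
Transmission delay per hop = L/R = 8000/19200000000 = 0.000416667 ms; 3 hops → 0.00125 ms.
Propagation delays (d/s per hop): 0.000370968, 2.64e-05, 120 ms; sum = 120 ms.
End-to-end = 120.0 ms.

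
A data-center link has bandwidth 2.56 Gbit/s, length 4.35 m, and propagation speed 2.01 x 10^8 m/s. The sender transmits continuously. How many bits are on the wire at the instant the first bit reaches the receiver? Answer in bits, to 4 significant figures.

55.40 bits

Propagation delay = 4.35 / 2.01e+08 = 2.16418e-08 s.
BDP = R × t_prop = 2560000000 × 2.16418e-08 = 55.403 bits.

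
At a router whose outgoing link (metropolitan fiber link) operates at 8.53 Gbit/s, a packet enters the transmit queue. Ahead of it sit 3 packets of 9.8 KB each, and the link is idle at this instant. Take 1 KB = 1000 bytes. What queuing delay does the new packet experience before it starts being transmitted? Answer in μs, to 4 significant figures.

Each queued packet: L/R = 78400/8.53e+09 = 9.19109 μs.
3 queued → 27.5733 μs.
Queuing delay = 27.57 μs.

27.57 μs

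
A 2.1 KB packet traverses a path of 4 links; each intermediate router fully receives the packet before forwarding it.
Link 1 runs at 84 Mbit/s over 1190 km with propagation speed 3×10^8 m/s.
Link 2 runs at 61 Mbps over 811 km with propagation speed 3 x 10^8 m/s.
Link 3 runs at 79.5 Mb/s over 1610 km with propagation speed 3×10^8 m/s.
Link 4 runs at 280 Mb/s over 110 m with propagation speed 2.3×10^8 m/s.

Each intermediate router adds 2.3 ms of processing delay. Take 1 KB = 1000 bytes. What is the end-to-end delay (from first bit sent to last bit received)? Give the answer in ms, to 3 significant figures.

19.7 ms

L = 16800 bits.
Transmission delays (L/R per hop): 0.2, 0.27541, 0.211321, 0.06 ms; sum = 0.746731 ms.
Propagation delays (d/s per hop): 3.96667, 2.70333, 5.36667, 0.000478261 ms; sum = 12.0371 ms.
Processing at 3 router(s): 3 × 2.3 ms = 6.9 ms.
End-to-end = 19.7 ms.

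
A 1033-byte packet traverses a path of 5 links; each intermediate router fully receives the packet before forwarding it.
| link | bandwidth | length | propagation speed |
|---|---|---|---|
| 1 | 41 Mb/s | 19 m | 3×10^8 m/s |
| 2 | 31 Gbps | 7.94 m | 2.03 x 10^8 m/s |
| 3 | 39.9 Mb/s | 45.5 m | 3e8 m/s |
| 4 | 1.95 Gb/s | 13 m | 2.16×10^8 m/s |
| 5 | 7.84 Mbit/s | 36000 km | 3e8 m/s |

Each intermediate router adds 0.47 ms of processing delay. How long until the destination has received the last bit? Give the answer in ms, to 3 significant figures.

123 ms

L = 1033 × 8 = 8264 bits.
Transmission delays (L/R per hop): 0.201561, 0.000266581, 0.207118, 0.00423795, 1.05408 ms; sum = 1.46726 ms.
Propagation delays (d/s per hop): 6.33333e-05, 3.91133e-05, 0.000151667, 6.01852e-05, 120 ms; sum = 120 ms.
Processing at 4 router(s): 4 × 0.47 ms = 1.88 ms.
End-to-end = 123 ms.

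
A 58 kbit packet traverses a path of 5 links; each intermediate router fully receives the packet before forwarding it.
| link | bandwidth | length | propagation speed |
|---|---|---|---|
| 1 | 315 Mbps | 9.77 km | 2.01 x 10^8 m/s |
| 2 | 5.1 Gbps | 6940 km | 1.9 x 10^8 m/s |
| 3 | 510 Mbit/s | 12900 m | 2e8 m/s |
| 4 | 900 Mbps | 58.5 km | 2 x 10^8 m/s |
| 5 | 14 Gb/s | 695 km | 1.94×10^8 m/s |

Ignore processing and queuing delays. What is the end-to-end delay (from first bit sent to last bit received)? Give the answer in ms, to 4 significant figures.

L = 58000 bits.
Transmission delays (L/R per hop): 0.184127, 0.0113725, 0.113725, 0.0644444, 0.00414286 ms; sum = 0.377812 ms.
Propagation delays (d/s per hop): 0.048607, 36.5263, 0.0645, 0.2925, 3.58247 ms; sum = 40.5144 ms.
End-to-end = 40.89 ms.

40.89 ms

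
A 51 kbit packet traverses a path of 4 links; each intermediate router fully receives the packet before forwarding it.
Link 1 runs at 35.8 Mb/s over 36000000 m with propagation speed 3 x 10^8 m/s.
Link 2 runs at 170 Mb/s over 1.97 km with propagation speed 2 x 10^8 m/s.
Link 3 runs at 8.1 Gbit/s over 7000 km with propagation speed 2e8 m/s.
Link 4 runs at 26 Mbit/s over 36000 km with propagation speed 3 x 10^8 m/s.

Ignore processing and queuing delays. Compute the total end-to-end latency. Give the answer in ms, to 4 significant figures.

L = 51000 bits.
Transmission delays (L/R per hop): 1.42458, 0.3, 0.0062963, 1.96154 ms; sum = 3.69242 ms.
Propagation delays (d/s per hop): 120, 0.00985, 35, 120 ms; sum = 275.01 ms.
End-to-end = 278.7 ms.

278.7 ms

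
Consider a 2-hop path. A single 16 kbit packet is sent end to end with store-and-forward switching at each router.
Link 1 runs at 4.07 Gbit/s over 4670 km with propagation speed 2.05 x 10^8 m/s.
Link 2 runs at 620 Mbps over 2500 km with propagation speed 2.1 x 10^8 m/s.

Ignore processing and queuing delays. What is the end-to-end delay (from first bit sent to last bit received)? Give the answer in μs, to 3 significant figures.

34700 μs

L = 16000 bits.
Transmission delays (L/R per hop): 3.9312, 25.8065 μs; sum = 29.7377 μs.
Propagation delays (d/s per hop): 22780.5, 11904.8 μs; sum = 34685.2 μs.
End-to-end = 34700 μs.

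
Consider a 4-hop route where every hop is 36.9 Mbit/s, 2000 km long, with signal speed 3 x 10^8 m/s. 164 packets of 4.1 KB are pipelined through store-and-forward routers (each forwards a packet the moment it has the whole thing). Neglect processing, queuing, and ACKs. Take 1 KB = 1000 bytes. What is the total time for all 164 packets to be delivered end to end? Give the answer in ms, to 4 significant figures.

Per-hop transmission t_tx = L/R = 32800/36900000 = 0.888889 ms.
Per-hop propagation t_prop = 2000000/300000000 = 6.66667 ms.
Pipeline fill: first packet needs 4·t_tx to clear all hops; remaining 163 packets each add one t_tx.
Total = (4+164-1)·t_tx + 4·t_prop = 167·0.888889 + 4·6.66667 = 175.1 ms.

175.1 ms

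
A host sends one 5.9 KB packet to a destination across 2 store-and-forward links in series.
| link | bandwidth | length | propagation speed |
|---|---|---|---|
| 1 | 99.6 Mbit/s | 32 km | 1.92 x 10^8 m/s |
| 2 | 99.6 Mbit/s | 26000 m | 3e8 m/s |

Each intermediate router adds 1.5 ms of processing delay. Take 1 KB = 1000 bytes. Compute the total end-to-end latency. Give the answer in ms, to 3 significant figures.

L = 47200 bits.
Transmission delay per hop = L/R = 47200/99600000 = 0.473896 ms; 2 hops → 0.947791 ms.
Propagation delays (d/s per hop): 0.166667, 0.0866667 ms; sum = 0.253333 ms.
Processing at 1 router(s): 1 × 1.5 ms = 1.5 ms.
End-to-end = 2.70 ms.

2.70 ms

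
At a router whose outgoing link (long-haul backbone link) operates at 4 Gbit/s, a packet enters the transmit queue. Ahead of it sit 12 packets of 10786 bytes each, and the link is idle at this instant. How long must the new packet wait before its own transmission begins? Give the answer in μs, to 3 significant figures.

Each queued packet: L/R = 86288/4000000000 = 21.572 μs.
12 queued → 258.864 μs.
Queuing delay = 259 μs.

259 μs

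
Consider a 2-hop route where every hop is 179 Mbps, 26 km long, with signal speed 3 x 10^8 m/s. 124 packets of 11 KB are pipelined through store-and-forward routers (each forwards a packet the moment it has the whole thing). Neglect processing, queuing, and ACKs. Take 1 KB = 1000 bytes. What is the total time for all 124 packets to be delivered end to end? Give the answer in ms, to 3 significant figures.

Per-hop transmission t_tx = L/R = 88000/179000000 = 0.49162 ms.
Per-hop propagation t_prop = 26000/300000000 = 0.0866667 ms.
Pipeline fill: first packet needs 2·t_tx to clear all hops; remaining 123 packets each add one t_tx.
Total = (2+124-1)·t_tx + 2·t_prop = 125·0.49162 + 2·0.0866667 = 61.6 ms.

61.6 ms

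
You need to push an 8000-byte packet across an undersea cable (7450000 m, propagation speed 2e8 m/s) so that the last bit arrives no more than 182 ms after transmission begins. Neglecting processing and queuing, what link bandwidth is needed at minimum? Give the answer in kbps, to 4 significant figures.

L = 64000 bits.
Propagation delay = 7450000 / 200000000 = 37.25 ms.
Transmission budget = 182 − 37.25 = 144.75 ms.
R ≥ L / t_tx = 64000 bits / 0.14475 s = 442.1 kbps.

442.1 kbps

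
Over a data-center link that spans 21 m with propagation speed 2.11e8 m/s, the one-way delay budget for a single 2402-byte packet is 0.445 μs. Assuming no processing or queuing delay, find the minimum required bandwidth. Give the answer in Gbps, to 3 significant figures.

55.6 Gbps

L = 19216 bits.
Propagation delay = 21 / 211000000 = 0.0995261 μs.
Transmission budget = 0.445 − 0.0995261 = 0.345474 μs.
R ≥ L / t_tx = 19216 bits / 3.45474e-07 s = 55.6 Gbps.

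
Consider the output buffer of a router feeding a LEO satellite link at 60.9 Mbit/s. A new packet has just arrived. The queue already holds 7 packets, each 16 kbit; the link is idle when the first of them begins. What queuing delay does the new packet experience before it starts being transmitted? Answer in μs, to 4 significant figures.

Each queued packet: L/R = 16000/60900000 = 262.726 μs.
7 queued → 1839.08 μs.
Queuing delay = 1839 μs.

1839 μs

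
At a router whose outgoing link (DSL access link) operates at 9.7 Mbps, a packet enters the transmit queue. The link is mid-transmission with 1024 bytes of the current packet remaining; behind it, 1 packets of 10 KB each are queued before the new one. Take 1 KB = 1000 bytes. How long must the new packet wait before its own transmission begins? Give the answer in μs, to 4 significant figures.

Each queued packet: L/R = 80000/9700000 = 8247.42 μs.
1 queued → 8247.42 μs.
Plus remaining 8192 bits of current packet: 844.536 μs.
Queuing delay = 9092 μs.

9092 μs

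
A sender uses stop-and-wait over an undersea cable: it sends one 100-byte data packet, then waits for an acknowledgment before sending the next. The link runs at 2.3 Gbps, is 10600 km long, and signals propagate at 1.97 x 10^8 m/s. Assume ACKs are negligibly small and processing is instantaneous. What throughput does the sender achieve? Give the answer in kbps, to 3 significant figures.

7.43 kbps

t_tx = L/R = 800/2300000000 = 3.47826e-07 s.
t_prop = 10600000/197000000 = 0.0538071 s; RTT = 0.107614 s.
Cycle = t_tx + RTT = 0.107615 s.
Throughput = L / cycle = 800 / 0.107615 = 7.43 kbps.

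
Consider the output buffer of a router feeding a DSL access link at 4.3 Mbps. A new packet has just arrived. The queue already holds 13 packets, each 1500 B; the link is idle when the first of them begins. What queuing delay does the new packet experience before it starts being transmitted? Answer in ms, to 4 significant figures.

36.28 ms

Each queued packet: L/R = 12000/4300000 = 2.7907 ms.
13 queued → 36.2791 ms.
Queuing delay = 36.28 ms.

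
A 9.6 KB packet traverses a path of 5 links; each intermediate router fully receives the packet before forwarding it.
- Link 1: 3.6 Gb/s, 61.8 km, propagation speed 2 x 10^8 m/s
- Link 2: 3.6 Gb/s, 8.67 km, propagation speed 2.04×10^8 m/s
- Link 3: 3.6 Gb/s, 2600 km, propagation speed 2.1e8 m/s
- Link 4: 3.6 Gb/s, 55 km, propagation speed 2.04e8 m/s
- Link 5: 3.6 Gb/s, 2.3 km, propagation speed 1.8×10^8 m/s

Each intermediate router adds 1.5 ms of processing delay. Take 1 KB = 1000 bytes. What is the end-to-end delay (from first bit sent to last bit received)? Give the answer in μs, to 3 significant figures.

19100 μs

L = 76800 bits.
Transmission delay per hop = L/R = 76800/3600000000 = 21.3333 μs; 5 hops → 106.667 μs.
Propagation delays (d/s per hop): 309, 42.5, 12381, 269.608, 12.7778 μs; sum = 13014.8 μs.
Processing at 4 router(s): 4 × 1.5 ms = 6000 μs.
End-to-end = 19100 μs.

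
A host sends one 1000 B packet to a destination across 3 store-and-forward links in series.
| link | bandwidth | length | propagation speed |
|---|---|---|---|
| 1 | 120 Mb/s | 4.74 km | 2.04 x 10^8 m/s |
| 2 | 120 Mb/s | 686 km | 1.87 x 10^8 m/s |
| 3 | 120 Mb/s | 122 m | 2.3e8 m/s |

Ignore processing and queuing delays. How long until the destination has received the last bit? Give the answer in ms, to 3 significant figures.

3.89 ms

L = 1000 × 8 = 8000 bits.
Transmission delay per hop = L/R = 8000/120000000 = 0.0666667 ms; 3 hops → 0.2 ms.
Propagation delays (d/s per hop): 0.0232353, 3.66845, 0.000530435 ms; sum = 3.69221 ms.
End-to-end = 3.89 ms.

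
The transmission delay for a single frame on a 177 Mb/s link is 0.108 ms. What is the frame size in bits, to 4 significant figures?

19120 bits

L = R × t_tx = 177000000 b/s × 0.000108 s = 19116 bits.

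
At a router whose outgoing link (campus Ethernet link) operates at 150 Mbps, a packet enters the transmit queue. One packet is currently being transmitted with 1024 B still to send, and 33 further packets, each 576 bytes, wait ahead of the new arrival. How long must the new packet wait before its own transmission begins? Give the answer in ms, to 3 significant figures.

1.07 ms

Each queued packet: L/R = 4608/150000000 = 0.03072 ms.
33 queued → 1.01376 ms.
Plus remaining 8192 bits of current packet: 0.0546133 ms.
Queuing delay = 1.07 ms.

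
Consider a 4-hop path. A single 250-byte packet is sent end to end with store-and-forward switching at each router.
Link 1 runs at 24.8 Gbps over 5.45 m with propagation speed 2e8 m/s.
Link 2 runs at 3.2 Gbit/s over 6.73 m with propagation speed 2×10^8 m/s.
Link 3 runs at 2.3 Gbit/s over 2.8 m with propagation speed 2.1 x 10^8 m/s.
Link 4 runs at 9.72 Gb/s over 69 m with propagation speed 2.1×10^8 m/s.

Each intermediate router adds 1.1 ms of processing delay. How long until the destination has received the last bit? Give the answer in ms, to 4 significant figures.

3.302 ms

L = 250 × 8 = 2000 bits.
Transmission delays (L/R per hop): 8.06452e-05, 0.000625, 0.000869565, 0.000205761 ms; sum = 0.00178097 ms.
Propagation delays (d/s per hop): 2.725e-05, 3.365e-05, 1.33333e-05, 0.000328571 ms; sum = 0.000402805 ms.
Processing at 3 router(s): 3 × 1.1 ms = 3.3 ms.
End-to-end = 3.302 ms.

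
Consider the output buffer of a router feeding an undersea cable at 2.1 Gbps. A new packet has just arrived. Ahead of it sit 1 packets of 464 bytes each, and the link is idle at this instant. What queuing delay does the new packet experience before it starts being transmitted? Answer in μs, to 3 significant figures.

1.77 μs

Each queued packet: L/R = 3712/2100000000 = 1.76762 μs.
1 queued → 1.76762 μs.
Queuing delay = 1.77 μs.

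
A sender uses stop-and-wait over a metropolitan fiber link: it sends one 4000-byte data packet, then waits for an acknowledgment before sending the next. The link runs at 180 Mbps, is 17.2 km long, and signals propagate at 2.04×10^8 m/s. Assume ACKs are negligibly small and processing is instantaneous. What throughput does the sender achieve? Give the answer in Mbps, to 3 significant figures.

t_tx = L/R = 32000/180000000 = 0.000177778 s.
t_prop = 17200/204000000 = 8.43137e-05 s; RTT = 0.000168627 s.
Cycle = t_tx + RTT = 0.000346405 s.
Throughput = L / cycle = 32000 / 0.000346405 = 92.4 Mbps.

92.4 Mbps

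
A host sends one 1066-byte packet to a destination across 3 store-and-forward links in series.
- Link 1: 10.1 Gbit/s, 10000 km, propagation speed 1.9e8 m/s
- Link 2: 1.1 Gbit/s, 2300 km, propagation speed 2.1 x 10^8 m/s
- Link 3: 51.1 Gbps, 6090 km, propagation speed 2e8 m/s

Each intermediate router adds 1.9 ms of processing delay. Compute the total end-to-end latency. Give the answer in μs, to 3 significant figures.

L = 1066 × 8 = 8528 bits.
Transmission delays (L/R per hop): 0.844356, 7.75273, 0.166888 μs; sum = 8.76397 μs.
Propagation delays (d/s per hop): 52631.6, 10952.4, 30450 μs; sum = 94034 μs.
Processing at 2 router(s): 2 × 1.9 ms = 3800 μs.
End-to-end = 97800 μs.

97800 μs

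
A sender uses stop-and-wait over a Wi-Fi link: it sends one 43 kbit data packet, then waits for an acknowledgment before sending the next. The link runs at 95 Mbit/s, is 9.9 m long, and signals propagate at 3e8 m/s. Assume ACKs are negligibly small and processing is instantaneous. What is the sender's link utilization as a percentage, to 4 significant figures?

99.99 %

t_tx = L/R = 43000/95000000 = 0.000452632 s.
t_prop = 9.9/300000000 = 3.3e-08 s; RTT = 6.6e-08 s.
Cycle = t_tx + RTT = 0.000452698 s.
Utilization = t_tx / cycle = 0.000452632/0.000452698 = 99.99 %.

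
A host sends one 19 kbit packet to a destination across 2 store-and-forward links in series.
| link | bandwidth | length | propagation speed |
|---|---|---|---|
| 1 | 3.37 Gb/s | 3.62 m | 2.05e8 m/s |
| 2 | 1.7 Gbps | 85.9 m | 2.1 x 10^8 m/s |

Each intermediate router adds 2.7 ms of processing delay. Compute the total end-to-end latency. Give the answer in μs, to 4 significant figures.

L = 19000 bits.
Transmission delays (L/R per hop): 5.63798, 11.1765 μs; sum = 16.8145 μs.
Propagation delays (d/s per hop): 0.0176585, 0.409048 μs; sum = 0.426706 μs.
Processing at 1 router(s): 1 × 2.7 ms = 2700 μs.
End-to-end = 2717 μs.

2717 μs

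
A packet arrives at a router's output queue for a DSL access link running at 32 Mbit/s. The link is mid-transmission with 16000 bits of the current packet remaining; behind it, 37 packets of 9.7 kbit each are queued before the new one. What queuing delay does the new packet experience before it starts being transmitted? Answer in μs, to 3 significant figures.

11700 μs

Each queued packet: L/R = 9700/32000000 = 303.125 μs.
37 queued → 11215.6 μs.
Plus remaining 16000 bits of current packet: 500 μs.
Queuing delay = 11700 μs.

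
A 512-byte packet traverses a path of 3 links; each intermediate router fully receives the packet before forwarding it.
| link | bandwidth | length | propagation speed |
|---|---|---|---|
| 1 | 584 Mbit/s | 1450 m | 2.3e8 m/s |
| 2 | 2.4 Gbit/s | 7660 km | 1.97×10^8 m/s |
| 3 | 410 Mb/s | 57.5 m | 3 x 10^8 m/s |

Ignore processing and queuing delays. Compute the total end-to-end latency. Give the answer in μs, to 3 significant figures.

38900 μs

L = 512 × 8 = 4096 bits.
Transmission delays (L/R per hop): 7.0137, 1.70667, 9.99024 μs; sum = 18.7106 μs.
Propagation delays (d/s per hop): 6.30435, 38883.2, 0.191667 μs; sum = 38889.7 μs.
End-to-end = 38900 μs.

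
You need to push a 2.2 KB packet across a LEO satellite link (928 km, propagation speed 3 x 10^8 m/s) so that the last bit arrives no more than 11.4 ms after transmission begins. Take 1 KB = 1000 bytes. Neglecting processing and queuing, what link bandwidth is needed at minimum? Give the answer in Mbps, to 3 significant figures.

L = 17600 bits.
Propagation delay = 928000 / 300000000 = 3.09333 ms.
Transmission budget = 11.4 − 3.09333 = 8.30667 ms.
R ≥ L / t_tx = 17600 bits / 0.00830667 s = 2.12 Mbps.

2.12 Mbps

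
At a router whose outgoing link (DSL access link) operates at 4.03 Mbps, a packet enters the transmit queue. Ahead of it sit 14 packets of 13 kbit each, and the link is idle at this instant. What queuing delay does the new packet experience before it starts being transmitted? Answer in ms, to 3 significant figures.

45.2 ms

Each queued packet: L/R = 13000/4.03e+06 = 3.22581 ms.
14 queued → 45.1613 ms.
Queuing delay = 45.2 ms.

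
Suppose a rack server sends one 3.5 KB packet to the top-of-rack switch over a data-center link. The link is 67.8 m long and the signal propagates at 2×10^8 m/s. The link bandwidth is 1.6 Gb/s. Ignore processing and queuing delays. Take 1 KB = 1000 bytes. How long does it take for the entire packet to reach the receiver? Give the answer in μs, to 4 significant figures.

17.84 μs

L = 28000 bits.
Transmission delay = L/R = 28000 / 1600000000 = 17.5 μs.
Propagation delay = d/s = 67.8 m / 200000000 m/s = 0.339 μs.
Total = 17.84 μs.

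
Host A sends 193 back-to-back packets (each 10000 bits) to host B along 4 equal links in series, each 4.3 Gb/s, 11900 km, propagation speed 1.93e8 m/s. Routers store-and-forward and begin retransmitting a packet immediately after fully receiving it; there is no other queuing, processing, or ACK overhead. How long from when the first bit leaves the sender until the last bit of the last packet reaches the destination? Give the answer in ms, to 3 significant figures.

247 ms

Per-hop transmission t_tx = L/R = 10000/4300000000 = 0.00232558 ms.
Per-hop propagation t_prop = 11900000/193000000 = 61.658 ms.
Pipeline fill: first packet needs 4·t_tx to clear all hops; remaining 192 packets each add one t_tx.
Total = (4+193-1)·t_tx + 4·t_prop = 196·0.00232558 + 4·61.658 = 247 ms.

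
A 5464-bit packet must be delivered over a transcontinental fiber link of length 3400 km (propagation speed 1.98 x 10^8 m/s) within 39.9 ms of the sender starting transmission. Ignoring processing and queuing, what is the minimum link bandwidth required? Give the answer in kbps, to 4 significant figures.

240.4 kbps

Propagation delay = 3400000 / 198000000 = 17.1717 ms.
Transmission budget = 39.9 − 17.1717 = 22.7283 ms.
R ≥ L / t_tx = 5464 bits / 0.0227283 s = 240.4 kbps.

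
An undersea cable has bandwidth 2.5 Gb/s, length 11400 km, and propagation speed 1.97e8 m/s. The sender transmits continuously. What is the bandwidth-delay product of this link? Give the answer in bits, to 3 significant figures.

145000000 bits

Propagation delay = 11400000 / 197000000 = 0.057868 s.
BDP = R × t_prop = 2500000000 × 0.057868 = 144670000 bits.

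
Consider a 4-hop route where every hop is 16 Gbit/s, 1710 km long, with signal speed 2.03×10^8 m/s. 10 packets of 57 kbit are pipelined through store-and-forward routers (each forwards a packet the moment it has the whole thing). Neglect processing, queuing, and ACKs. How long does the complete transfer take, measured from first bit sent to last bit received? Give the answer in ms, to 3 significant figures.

Per-hop transmission t_tx = L/R = 57000/16000000000 = 0.0035625 ms.
Per-hop propagation t_prop = 1710000/2.03e+08 = 8.42365 ms.
Pipeline fill: first packet needs 4·t_tx to clear all hops; remaining 9 packets each add one t_tx.
Total = (4+10-1)·t_tx + 4·t_prop = 13·0.0035625 + 4·8.42365 = 33.7 ms.

33.7 ms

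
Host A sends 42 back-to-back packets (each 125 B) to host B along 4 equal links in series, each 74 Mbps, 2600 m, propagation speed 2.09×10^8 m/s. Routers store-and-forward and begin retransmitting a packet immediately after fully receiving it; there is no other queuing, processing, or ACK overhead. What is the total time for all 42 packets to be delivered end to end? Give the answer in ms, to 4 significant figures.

Per-hop transmission t_tx = L/R = 1000/74000000 = 0.0135135 ms.
Per-hop propagation t_prop = 2600/209000000 = 0.0124402 ms.
Pipeline fill: first packet needs 4·t_tx to clear all hops; remaining 41 packets each add one t_tx.
Total = (4+42-1)·t_tx + 4·t_prop = 45·0.0135135 + 4·0.0124402 = 0.6579 ms.

0.6579 ms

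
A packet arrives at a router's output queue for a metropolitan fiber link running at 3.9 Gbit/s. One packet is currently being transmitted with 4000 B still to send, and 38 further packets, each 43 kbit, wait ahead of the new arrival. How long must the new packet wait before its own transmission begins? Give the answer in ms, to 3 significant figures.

Each queued packet: L/R = 43000/3900000000 = 0.0110256 ms.
38 queued → 0.418974 ms.
Plus remaining 32000 bits of current packet: 0.00820513 ms.
Queuing delay = 0.427 ms.

0.427 ms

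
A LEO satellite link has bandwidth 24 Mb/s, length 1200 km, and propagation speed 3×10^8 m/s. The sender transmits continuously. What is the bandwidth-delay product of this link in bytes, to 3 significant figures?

12000 bytes

Propagation delay = 1200000 / 300000000 = 0.004 s.
BDP = R × t_prop = 24000000 × 0.004 = 96000 bits.
In bytes: 96000/8 = 12000 bytes.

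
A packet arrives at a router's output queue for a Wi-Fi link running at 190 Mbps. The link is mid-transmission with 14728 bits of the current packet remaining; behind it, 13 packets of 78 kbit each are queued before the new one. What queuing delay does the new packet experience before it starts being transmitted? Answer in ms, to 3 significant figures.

5.41 ms

Each queued packet: L/R = 78000/190000000 = 0.410526 ms.
13 queued → 5.33684 ms.
Plus remaining 14728 bits of current packet: 0.0775158 ms.
Queuing delay = 5.41 ms.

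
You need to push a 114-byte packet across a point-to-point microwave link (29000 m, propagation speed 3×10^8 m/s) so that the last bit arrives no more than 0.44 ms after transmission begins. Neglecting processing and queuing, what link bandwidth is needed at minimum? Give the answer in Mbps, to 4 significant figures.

2.656 Mbps

L = 912 bits.
Propagation delay = 29000 / 300000000 = 0.0966667 ms.
Transmission budget = 0.44 − 0.0966667 = 0.343333 ms.
R ≥ L / t_tx = 912 bits / 0.000343333 s = 2.656 Mbps.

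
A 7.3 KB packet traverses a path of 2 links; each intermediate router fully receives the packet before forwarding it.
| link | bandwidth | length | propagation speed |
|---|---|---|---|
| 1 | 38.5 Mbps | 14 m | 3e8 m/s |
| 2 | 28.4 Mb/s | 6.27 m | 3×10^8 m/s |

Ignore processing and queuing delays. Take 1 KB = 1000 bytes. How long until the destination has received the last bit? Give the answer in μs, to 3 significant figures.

3570 μs

L = 58400 bits.
Transmission delays (L/R per hop): 1516.88, 2056.34 μs; sum = 3573.22 μs.
Propagation delays (d/s per hop): 0.0466667, 0.0209 μs; sum = 0.0675667 μs.
End-to-end = 3570 μs.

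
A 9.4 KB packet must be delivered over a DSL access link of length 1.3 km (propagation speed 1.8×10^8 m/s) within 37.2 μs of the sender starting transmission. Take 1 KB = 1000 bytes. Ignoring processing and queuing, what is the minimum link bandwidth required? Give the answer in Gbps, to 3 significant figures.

L = 75200 bits.
Propagation delay = 1300 / 180000000 = 7.22222 μs.
Transmission budget = 37.2 − 7.22222 = 29.9778 μs.
R ≥ L / t_tx = 75200 bits / 2.99778e-05 s = 2.51 Gbps.

2.51 Gbps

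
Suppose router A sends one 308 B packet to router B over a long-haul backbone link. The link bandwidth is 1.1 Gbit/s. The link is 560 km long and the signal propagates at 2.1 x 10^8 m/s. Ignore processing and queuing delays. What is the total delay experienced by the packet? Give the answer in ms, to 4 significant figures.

2.669 ms

L = 308 × 8 = 2464 bits.
Transmission delay = L/R = 2464 / 1100000000 = 0.00224 ms.
Propagation delay = d/s = 560000 m / 210000000 m/s = 2.66667 ms.
Total = 2.669 ms.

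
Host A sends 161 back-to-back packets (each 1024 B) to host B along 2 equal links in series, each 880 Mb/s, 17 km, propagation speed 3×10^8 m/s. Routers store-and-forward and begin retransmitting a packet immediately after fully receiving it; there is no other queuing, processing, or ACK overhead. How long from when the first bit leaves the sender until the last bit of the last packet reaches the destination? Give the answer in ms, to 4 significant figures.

Per-hop transmission t_tx = L/R = 8192/880000000 = 0.00930909 ms.
Per-hop propagation t_prop = 17000/300000000 = 0.0566667 ms.
Pipeline fill: first packet needs 2·t_tx to clear all hops; remaining 160 packets each add one t_tx.
Total = (2+161-1)·t_tx + 2·t_prop = 162·0.00930909 + 2·0.0566667 = 1.621 ms.

1.621 ms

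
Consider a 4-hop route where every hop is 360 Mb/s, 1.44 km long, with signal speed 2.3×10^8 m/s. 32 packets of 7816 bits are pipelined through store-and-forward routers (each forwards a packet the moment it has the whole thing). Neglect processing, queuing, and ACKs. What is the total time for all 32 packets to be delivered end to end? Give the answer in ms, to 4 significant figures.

0.7849 ms

Per-hop transmission t_tx = L/R = 7816/360000000 = 0.0217111 ms.
Per-hop propagation t_prop = 1440/2.3e+08 = 0.00626087 ms.
Pipeline fill: first packet needs 4·t_tx to clear all hops; remaining 31 packets each add one t_tx.
Total = (4+32-1)·t_tx + 4·t_prop = 35·0.0217111 + 4·0.00626087 = 0.7849 ms.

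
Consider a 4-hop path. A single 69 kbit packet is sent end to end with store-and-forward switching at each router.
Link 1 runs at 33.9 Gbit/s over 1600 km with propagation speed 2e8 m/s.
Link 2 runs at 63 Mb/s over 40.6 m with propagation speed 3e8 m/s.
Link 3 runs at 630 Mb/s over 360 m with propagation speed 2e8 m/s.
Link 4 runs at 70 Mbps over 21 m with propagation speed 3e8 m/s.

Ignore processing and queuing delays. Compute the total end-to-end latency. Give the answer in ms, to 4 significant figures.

10.19 ms

L = 69000 bits.
Transmission delays (L/R per hop): 0.0020354, 1.09524, 0.109524, 0.985714 ms; sum = 2.19251 ms.
Propagation delays (d/s per hop): 8, 0.000135333, 0.0018, 7e-05 ms; sum = 8.00201 ms.
End-to-end = 10.19 ms.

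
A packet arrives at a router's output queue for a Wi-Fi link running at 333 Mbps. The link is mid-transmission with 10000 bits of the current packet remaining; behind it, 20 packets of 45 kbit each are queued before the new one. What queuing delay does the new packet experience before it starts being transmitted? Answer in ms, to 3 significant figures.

2.73 ms

Each queued packet: L/R = 45000/333000000 = 0.135135 ms.
20 queued → 2.7027 ms.
Plus remaining 10000 bits of current packet: 0.03003 ms.
Queuing delay = 2.73 ms.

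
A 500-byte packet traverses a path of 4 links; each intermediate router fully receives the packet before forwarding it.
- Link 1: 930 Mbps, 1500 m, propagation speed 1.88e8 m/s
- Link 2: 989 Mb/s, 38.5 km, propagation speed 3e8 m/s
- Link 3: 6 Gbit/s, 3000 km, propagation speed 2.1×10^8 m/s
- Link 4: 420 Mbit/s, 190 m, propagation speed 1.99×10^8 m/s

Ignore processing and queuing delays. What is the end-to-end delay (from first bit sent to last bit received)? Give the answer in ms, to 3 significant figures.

L = 500 × 8 = 4000 bits.
Transmission delays (L/R per hop): 0.00430108, 0.00404449, 0.000666667, 0.00952381 ms; sum = 0.018536 ms.
Propagation delays (d/s per hop): 0.00797872, 0.128333, 14.2857, 0.000954774 ms; sum = 14.423 ms.
End-to-end = 14.4 ms.

14.4 ms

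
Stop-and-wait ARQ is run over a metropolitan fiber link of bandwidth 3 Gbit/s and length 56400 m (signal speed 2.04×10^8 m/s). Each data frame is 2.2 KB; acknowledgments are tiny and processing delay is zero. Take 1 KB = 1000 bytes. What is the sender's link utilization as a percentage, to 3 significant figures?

t_tx = L/R = 17600/3000000000 = 5.86667e-06 s.
t_prop = 56400/204000000 = 0.000276471 s; RTT = 0.000552941 s.
Cycle = t_tx + RTT = 0.000558808 s.
Utilization = t_tx / cycle = 5.86667e-06/0.000558808 = 1.05 %.

1.05 %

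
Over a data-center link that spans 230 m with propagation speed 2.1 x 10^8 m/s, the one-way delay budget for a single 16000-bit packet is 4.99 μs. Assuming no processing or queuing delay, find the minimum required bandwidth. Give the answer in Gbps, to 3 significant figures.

Propagation delay = 230 / 210000000 = 1.09524 μs.
Transmission budget = 4.99 − 1.09524 = 3.89476 μs.
R ≥ L / t_tx = 16000 bits / 3.89476e-06 s = 4.11 Gbps.

4.11 Gbps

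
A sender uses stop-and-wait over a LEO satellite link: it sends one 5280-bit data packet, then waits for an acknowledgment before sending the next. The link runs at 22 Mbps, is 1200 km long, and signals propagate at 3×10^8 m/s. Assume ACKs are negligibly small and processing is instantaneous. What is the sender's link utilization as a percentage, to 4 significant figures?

2.913 %

t_tx = L/R = 5280/22000000 = 0.00024 s.
t_prop = 1200000/300000000 = 0.004 s; RTT = 0.008 s.
Cycle = t_tx + RTT = 0.00824 s.
Utilization = t_tx / cycle = 0.00024/0.00824 = 2.913 %.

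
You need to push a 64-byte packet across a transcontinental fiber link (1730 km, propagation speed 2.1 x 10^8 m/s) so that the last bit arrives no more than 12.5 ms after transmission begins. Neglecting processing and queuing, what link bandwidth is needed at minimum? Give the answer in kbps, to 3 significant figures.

120 kbps

L = 512 bits.
Propagation delay = 1730000 / 210000000 = 8.2381 ms.
Transmission budget = 12.5 − 8.2381 = 4.2619 ms.
R ≥ L / t_tx = 512 bits / 0.0042619 s = 120 kbps.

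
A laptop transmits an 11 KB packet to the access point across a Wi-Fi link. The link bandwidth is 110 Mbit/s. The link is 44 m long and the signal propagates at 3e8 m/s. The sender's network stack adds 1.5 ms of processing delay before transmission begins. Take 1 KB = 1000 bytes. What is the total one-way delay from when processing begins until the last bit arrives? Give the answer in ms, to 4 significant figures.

L = 88000 bits.
Transmission delay = L/R = 88000 / 110000000 = 0.8 ms.
Propagation delay = d/s = 44 m / 300000000 m/s = 0.000146667 ms.
Plus processing delay 1.5 ms = 1.5 ms.
Total = 2.300 ms.

2.300 ms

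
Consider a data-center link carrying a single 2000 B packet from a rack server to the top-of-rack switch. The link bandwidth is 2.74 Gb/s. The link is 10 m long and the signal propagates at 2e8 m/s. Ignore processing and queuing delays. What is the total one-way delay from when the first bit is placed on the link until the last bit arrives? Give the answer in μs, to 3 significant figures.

5.89 μs

L = 2000 × 8 = 16000 bits.
Transmission delay = L/R = 16000 / 2740000000 = 5.83942 μs.
Propagation delay = d/s = 10 m / 200000000 m/s = 0.05 μs.
Total = 5.89 μs.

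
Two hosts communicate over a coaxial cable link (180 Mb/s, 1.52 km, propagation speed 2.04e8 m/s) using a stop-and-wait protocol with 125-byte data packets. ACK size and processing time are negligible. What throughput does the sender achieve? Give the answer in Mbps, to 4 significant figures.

t_tx = L/R = 1000/180000000 = 5.55556e-06 s.
t_prop = 1520/204000000 = 7.45098e-06 s; RTT = 1.4902e-05 s.
Cycle = t_tx + RTT = 2.04575e-05 s.
Throughput = L / cycle = 1000 / 2.04575e-05 = 48.88 Mbps.

48.88 Mbps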